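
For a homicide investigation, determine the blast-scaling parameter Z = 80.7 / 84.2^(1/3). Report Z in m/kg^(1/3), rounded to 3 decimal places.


Scaled distance calculation:
W^(1/3) = 84.2^(1/3) = 4.382992
Z = R / W^(1/3) = 80.7 / 4.382992
Z = 18.412 m/kg^(1/3)

18.412


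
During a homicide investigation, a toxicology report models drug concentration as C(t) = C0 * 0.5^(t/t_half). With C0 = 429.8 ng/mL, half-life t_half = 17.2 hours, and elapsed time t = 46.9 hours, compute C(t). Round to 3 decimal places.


Drug concentration decay:
Number of half-lives = t / t_half = 46.9 / 17.2 = 2.726744
Decay factor = 0.5^2.726744 = 0.15106653
C(t) = 429.8 * 0.15106653 = 64.928 ng/mL

64.928


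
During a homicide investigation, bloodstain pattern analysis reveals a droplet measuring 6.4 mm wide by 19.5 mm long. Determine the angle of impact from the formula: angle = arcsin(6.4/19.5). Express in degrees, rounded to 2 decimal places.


Blood spatter impact angle calculation:
width / length = 6.4 / 19.5 = 0.328205
angle = arcsin(0.328205)
angle = 19.16 degrees

19.16


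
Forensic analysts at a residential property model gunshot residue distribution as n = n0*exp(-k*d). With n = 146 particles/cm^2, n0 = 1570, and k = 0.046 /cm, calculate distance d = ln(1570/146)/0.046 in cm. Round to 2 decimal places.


GSR distance calculation:
n0/n = 1570 / 146 = 10.753425
ln(n0/n) = 2.375224
d = 2.375224 / 0.046 = 51.64 cm

51.64


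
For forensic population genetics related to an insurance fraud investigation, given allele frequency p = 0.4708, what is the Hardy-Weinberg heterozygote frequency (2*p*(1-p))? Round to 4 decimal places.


Hardy-Weinberg heterozygote frequency:
q = 1 - p = 1 - 0.4708 = 0.5292
2pq = 2 * 0.4708 * 0.5292 = 0.4983

0.4983


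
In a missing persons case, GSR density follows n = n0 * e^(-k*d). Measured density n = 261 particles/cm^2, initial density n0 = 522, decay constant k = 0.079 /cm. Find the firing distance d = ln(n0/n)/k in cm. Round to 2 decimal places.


GSR distance calculation:
n0/n = 522 / 261 = 2
ln(n0/n) = 0.693147
d = 0.693147 / 0.079 = 8.77 cm

8.77


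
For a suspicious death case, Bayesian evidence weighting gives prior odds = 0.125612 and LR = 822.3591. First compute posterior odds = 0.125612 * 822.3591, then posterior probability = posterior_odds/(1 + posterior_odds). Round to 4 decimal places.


Bayesian evidence evaluation:
Posterior odds = prior_odds * LR = 0.125612 * 822.3591 = 103.2982
Posterior probability = posterior_odds / (1 + posterior_odds)
= 103.2982 / (1 + 103.2982)
= 103.2982 / 104.2982
= 0.9904

0.9904


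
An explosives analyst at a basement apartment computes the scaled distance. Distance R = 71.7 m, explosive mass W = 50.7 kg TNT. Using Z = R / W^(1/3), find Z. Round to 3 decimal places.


Scaled distance calculation:
W^(1/3) = 50.7^(1/3) = 3.701144
Z = R / W^(1/3) = 71.7 / 3.701144
Z = 19.372 m/kg^(1/3)

19.372


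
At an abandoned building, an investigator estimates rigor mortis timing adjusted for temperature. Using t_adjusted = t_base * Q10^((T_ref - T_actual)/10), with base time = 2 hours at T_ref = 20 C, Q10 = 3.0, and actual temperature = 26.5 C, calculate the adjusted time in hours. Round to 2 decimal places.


Rigor mortis time adjustment:
Exponent = (T_ref - T_actual) / 10 = (20 - 26.5) / 10 = -0.65
Q10 factor = 3.0^-0.65 = 0.48963
t_adjusted = 2 * 0.48963 = 0.98 hours

0.98


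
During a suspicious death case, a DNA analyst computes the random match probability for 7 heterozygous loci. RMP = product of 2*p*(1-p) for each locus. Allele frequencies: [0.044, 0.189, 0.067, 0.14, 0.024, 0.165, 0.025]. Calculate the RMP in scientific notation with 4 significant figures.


Computing RMP for 7 loci:
Locus 1: 2 * 0.044 * 0.956 = 0.084128
Locus 2: 2 * 0.189 * 0.811 = 0.306558
Locus 3: 2 * 0.067 * 0.933 = 0.125022
Locus 4: 2 * 0.14 * 0.86 = 0.2408
Locus 5: 2 * 0.024 * 0.976 = 0.046848
Locus 6: 2 * 0.165 * 0.835 = 0.27555
Locus 7: 2 * 0.025 * 0.975 = 0.04875
RMP = 4.886e-07

4.886e-07


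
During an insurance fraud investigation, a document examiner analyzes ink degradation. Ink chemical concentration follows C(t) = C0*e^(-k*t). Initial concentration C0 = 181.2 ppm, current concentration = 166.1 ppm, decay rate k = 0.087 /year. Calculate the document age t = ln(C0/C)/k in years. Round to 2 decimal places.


Document age estimation:
C0/C = 181.2 / 166.1 = 1.090909
ln(C0/C) = 0.087011
t = 0.087011 / 0.087 = 1.00 years

1.00


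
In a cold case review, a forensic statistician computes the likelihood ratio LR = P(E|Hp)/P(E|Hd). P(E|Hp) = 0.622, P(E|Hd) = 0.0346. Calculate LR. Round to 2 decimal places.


Likelihood ratio calculation:
LR = P(E|Hp) / P(E|Hd)
LR = 0.622 / 0.0346
LR = 17.98

17.98


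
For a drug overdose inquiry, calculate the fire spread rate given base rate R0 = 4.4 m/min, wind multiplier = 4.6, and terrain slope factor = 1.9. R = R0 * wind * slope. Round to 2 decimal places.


Fire spread rate calculation:
R = R0 * wind_factor * slope_factor
= 4.4 * 4.6 * 1.9
= 20.24 * 1.9
= 38.46 m/min

38.46


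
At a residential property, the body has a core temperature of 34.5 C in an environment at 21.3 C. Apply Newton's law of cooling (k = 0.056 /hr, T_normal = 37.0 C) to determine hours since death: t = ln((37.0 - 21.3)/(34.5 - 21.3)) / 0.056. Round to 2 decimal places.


Using Newton's law of cooling:
t = ln((T_normal - T_ambient) / (T_body - T_ambient)) / k
T_normal - T_ambient = 15.7
T_body - T_ambient = 13.2
Ratio = 1.189394
ln(ratio) = 0.173444
t = 0.173444 / 0.056 = 3.10 hours

3.10


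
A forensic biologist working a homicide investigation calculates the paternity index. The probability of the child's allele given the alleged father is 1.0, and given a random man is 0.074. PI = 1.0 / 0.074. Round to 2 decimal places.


Paternity Index calculation:
PI = P(allele|father) / P(allele|random)
PI = 1.0 / 0.074
PI = 13.51

13.51


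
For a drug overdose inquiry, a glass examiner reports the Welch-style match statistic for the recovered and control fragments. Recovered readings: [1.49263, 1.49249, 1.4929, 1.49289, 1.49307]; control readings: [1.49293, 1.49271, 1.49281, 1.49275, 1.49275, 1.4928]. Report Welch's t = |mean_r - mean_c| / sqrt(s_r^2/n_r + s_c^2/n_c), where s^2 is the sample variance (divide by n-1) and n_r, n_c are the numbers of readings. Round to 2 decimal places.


Welch's t-criterion for glass RI comparison:
Recovered mean = sum / n_r = 7.46398 / 5 = 1.492796
Control mean = sum / n_c = 8.95675 / 6 = 1.4927917
Recovered sample variance s_r^2 = 5.398e-08
Control sample variance s_c^2 = 5.93667e-09
Welch SE (unpooled) = sqrt(s_r^2/n_r + s_c^2/n_c) = sqrt(1.0796e-08 + 9.89444e-10) = sqrt(1.17854e-08) = 0.000108561
|mean_r - mean_c| = 4.33333e-06
t = 4.33333e-06 / 0.000108561 = 0.04

0.04


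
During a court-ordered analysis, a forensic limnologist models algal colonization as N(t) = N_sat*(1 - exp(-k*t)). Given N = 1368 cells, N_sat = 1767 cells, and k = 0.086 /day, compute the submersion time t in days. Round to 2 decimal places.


PMSI from diatom colonization curve:
N / N_sat = 1368 / 1767 = 0.774194
1 - N/N_sat = 0.225806
ln(1 - N/N_sat) = -1.488079
t = -ln(1 - N/N_sat) / k = -(-1.488079) / 0.086 = 17.30 days

17.30


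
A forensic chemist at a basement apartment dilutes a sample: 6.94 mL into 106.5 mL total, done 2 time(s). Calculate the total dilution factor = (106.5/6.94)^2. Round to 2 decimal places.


Dilution factor calculation:
Single dilution = V_total / V_sample = 106.5 / 6.94 ≈ 15.345821
Number of dilutions = 2
Total DF = (106.5 / 6.94)^2 (full precision, rounded at the end) = 235.49

235.49


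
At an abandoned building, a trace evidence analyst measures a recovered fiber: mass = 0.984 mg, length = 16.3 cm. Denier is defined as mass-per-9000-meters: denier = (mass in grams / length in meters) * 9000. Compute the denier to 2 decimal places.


Denier calculation:
Mass in grams = 0.984 mg / 1000 = 0.000984 g
Length in meters = 16.3 cm / 100 = 0.163 m
Linear density = mass / length = 0.000984 / 0.163 = 0.00603681 g/m
Denier = (g/m) * 9000 = 0.00603681 * 9000 = 54.33

54.33


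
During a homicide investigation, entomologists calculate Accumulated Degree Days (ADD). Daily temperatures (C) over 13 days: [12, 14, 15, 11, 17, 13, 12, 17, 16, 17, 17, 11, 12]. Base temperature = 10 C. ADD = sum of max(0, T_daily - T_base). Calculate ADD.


Computing ADD day by day:
Day 1: max(0, 12 - 10) = 2
Day 2: max(0, 14 - 10) = 4
Day 3: max(0, 15 - 10) = 5
Day 4: max(0, 11 - 10) = 1
Day 5: max(0, 17 - 10) = 7
Day 6: max(0, 13 - 10) = 3
Day 7: max(0, 12 - 10) = 2
Day 8: max(0, 17 - 10) = 7
Day 9: max(0, 16 - 10) = 6
Day 10: max(0, 17 - 10) = 7
Day 11: max(0, 17 - 10) = 7
Day 12: max(0, 11 - 10) = 1
Day 13: max(0, 12 - 10) = 2
Total ADD = 54

54


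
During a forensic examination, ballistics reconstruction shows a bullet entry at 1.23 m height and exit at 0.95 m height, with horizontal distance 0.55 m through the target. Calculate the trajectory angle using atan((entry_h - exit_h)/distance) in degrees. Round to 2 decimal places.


Bullet trajectory angle:
Height difference = 1.23 - 0.95 = 0.28 m
angle = atan(0.28 / 0.55)
angle = atan(0.509091)
angle = 26.98 degrees

26.98


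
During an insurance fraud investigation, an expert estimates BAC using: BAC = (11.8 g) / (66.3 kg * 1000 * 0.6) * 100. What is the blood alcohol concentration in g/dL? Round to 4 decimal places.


Applying the Widmark formula:
BAC = (dose_g / (body_wt * 1000 * r)) * 100
Denominator = 66.3 * 1000 * 0.6 = 39780
BAC = (11.8 / 39780) * 100
BAC = 0.0297 g/dL

0.0297


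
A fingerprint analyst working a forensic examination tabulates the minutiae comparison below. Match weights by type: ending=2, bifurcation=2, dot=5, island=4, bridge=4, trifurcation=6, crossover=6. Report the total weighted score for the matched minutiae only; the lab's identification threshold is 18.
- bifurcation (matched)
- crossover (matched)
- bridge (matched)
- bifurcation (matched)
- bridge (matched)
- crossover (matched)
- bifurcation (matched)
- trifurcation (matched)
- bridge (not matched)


Weighted minutiae match score:
  bifurcation: matched, +2 (running total 2)
  crossover: matched, +6 (running total 8)
  bridge: matched, +4 (running total 12)
  bifurcation: matched, +2 (running total 14)
  bridge: matched, +4 (running total 18)
  crossover: matched, +6 (running total 24)
  bifurcation: matched, +2 (running total 26)
  trifurcation: matched, +6 (running total 32)
  bridge: not matched, +0
Total score = 32
Threshold = 18; verdict = identification

32


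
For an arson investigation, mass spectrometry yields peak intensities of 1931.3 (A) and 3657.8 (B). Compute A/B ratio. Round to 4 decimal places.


Spectral peak ratio:
Peak A = 1931.3 counts
Peak B = 3657.8 counts
Ratio = 1931.3 / 3657.8 = 0.5280

0.5280


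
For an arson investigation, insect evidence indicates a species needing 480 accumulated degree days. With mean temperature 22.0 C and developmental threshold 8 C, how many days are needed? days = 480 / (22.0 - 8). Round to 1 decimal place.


Insect development time:
Effective temperature = avg_temp - T_base = 22.0 - 8 = 14.0 C
Days = ADD / effective_temp = 480 / 14.0 = 34.3 days

34.3


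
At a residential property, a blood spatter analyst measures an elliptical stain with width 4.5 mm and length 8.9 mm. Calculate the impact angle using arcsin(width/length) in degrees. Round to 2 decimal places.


Blood spatter impact angle calculation:
width / length = 4.5 / 8.9 = 0.505618
angle = arcsin(0.505618)
angle = 30.37 degrees

30.37


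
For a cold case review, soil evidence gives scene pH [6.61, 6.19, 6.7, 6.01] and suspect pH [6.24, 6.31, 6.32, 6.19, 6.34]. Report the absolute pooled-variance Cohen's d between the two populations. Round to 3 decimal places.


Pooled-variance Cohen's d for soil pH comparison:
Scene mean = 25.51 / 4 = 6.3775
Suspect mean = 31.4 / 5 = 6.28
Scene sample variance s_s^2 = 0.109425
Suspect sample variance s_c^2 = 0.00395
Pooled variance = ((n_s-1)*s_s^2 + (n_c-1)*s_c^2) / (n_s + n_c - 2) = 0.049154
Pooled SD = sqrt(0.049154) = 0.221707
Mean difference = 0.0975
|d| = |0.0975| / 0.221707 = 0.440

0.440


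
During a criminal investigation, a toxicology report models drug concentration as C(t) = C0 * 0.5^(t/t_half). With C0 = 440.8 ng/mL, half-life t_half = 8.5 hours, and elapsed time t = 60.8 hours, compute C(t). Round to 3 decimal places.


Drug concentration decay:
Number of half-lives = t / t_half = 60.8 / 8.5 = 7.152941
Decay factor = 0.5^7.152941 = 0.00702668
C(t) = 440.8 * 0.00702668 = 3.097 ng/mL

3.097


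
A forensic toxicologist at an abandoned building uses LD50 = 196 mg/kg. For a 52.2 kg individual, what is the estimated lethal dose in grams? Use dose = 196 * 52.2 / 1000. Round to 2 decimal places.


Lethal dose calculation:
Lethal dose = LD50 * body_weight / 1000
= 196 * 52.2 / 1000
= 10231.2 / 1000
= 10.23 g

10.23


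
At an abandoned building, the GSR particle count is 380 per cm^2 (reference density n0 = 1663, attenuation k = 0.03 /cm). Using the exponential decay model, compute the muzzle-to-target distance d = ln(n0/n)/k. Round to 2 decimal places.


GSR distance calculation:
n0/n = 1663 / 380 = 4.376316
ln(n0/n) = 1.476207
d = 1.476207 / 0.03 = 49.21 cm

49.21


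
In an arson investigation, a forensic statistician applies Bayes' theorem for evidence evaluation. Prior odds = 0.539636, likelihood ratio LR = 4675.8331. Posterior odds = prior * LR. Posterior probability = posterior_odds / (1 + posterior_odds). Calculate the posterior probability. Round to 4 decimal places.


Bayesian evidence evaluation:
Posterior odds = prior_odds * LR = 0.539636 * 4675.8331 = 2523.248
Posterior probability = posterior_odds / (1 + posterior_odds)
= 2523.248 / (1 + 2523.248)
= 2523.248 / 2524.248
= 0.9996

0.9996


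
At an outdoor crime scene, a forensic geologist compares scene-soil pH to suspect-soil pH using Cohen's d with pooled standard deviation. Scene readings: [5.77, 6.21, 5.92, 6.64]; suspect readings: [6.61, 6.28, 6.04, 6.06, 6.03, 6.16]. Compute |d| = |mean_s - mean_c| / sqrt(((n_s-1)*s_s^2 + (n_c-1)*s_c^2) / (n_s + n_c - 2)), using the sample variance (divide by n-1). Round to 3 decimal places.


Pooled-variance Cohen's d for soil pH comparison:
Scene mean = 24.54 / 4 = 6.135
Suspect mean = 37.18 / 6 = 6.196667
Scene sample variance s_s^2 = 0.1467
Suspect sample variance s_c^2 = 0.050027
Pooled variance = ((n_s-1)*s_s^2 + (n_c-1)*s_c^2) / (n_s + n_c - 2) = 0.086279
Pooled SD = sqrt(0.086279) = 0.293733
Mean difference = -0.061667
|d| = |-0.061667| / 0.293733 = 0.210

0.210


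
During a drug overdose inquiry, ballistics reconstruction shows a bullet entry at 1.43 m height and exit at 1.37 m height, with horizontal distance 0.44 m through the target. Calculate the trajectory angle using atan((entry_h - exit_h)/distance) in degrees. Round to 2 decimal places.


Bullet trajectory angle:
Height difference = 1.43 - 1.37 = 0.06 m
angle = atan(0.06 / 0.44)
angle = atan(0.136364)
angle = 7.77 degrees

7.77


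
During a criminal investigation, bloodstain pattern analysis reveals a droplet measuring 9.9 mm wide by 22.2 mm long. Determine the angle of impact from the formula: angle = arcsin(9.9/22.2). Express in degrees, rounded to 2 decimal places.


Blood spatter impact angle calculation:
width / length = 9.9 / 22.2 = 0.445946
angle = arcsin(0.445946)
angle = 26.48 degrees

26.48


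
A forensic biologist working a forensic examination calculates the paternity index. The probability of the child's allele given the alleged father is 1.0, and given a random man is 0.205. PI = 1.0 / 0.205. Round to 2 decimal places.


Paternity Index calculation:
PI = P(allele|father) / P(allele|random)
PI = 1.0 / 0.205
PI = 4.88

4.88


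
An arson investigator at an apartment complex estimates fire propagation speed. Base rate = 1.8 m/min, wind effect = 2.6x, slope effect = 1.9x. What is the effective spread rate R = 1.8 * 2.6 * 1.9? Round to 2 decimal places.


Fire spread rate calculation:
R = R0 * wind_factor * slope_factor
= 1.8 * 2.6 * 1.9
= 4.68 * 1.9
= 8.89 m/min

8.89


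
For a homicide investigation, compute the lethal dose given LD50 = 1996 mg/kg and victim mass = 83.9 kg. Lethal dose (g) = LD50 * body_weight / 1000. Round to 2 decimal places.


Lethal dose calculation:
Lethal dose = LD50 * body_weight / 1000
= 1996 * 83.9 / 1000
= 167464.4 / 1000
= 167.46 g

167.46


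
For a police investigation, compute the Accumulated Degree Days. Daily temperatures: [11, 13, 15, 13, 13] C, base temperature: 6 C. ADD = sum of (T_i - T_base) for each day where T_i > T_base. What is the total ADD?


Computing ADD day by day:
Day 1: max(0, 11 - 6) = 5
Day 2: max(0, 13 - 6) = 7
Day 3: max(0, 15 - 6) = 9
Day 4: max(0, 13 - 6) = 7
Day 5: max(0, 13 - 6) = 7
Total ADD = 35

35


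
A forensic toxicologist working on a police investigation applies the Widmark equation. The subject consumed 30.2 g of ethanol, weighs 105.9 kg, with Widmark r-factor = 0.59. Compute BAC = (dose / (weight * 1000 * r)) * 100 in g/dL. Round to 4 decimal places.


Applying the Widmark formula:
BAC = (dose_g / (body_wt * 1000 * r)) * 100
Denominator = 105.9 * 1000 * 0.59 = 62481
BAC = (30.2 / 62481) * 100
BAC = 0.0483 g/dL

0.0483


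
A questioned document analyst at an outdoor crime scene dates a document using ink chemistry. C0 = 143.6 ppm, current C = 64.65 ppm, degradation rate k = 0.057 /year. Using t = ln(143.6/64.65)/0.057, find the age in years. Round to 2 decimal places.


Document age estimation:
C0/C = 143.6 / 64.65 = 2.221191
ln(C0/C) = 0.798044
t = 0.798044 / 0.057 = 14.00 years

14.00


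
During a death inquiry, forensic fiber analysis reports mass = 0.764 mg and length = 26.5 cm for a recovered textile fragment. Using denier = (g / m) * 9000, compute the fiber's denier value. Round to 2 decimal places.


Denier calculation:
Mass in grams = 0.764 mg / 1000 = 0.000764 g
Length in meters = 26.5 cm / 100 = 0.265 m
Linear density = mass / length = 0.000764 / 0.265 = 0.00288302 g/m
Denier = (g/m) * 9000 = 0.00288302 * 9000 = 25.95

25.95


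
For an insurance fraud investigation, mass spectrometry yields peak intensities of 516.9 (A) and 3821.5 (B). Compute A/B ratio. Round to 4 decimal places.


Spectral peak ratio:
Peak A = 516.9 counts
Peak B = 3821.5 counts
Ratio = 516.9 / 3821.5 = 0.1353

0.1353


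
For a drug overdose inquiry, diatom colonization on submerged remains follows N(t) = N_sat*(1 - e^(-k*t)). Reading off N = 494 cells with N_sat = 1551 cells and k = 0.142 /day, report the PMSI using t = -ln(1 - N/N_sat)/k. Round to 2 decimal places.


PMSI from diatom colonization curve:
N / N_sat = 494 / 1551 = 0.318504
1 - N/N_sat = 0.681496
ln(1 - N/N_sat) = -0.383465
t = -ln(1 - N/N_sat) / k = -(-0.383465) / 0.142 = 2.70 days

2.70


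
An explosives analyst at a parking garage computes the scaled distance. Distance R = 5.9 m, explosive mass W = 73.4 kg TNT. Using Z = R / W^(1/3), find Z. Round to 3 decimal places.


Scaled distance calculation:
W^(1/3) = 73.4^(1/3) = 4.186959
Z = R / W^(1/3) = 5.9 / 4.186959
Z = 1.409 m/kg^(1/3)

1.409


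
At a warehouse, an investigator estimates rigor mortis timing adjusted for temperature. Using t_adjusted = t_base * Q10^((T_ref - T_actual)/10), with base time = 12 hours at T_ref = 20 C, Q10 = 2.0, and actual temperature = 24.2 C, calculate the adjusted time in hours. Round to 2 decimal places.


Rigor mortis time adjustment:
Exponent = (T_ref - T_actual) / 10 = (20 - 24.2) / 10 = -0.42
Q10 factor = 2.0^-0.42 = 0.74742
t_adjusted = 12 * 0.74742 = 8.97 hours

8.97


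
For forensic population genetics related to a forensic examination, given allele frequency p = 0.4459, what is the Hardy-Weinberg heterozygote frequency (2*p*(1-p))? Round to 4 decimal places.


Hardy-Weinberg heterozygote frequency:
q = 1 - p = 1 - 0.4459 = 0.5541
2pq = 2 * 0.4459 * 0.5541 = 0.4941

0.4941


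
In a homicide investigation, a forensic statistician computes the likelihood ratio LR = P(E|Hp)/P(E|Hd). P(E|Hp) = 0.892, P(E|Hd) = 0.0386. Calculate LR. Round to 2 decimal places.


Likelihood ratio calculation:
LR = P(E|Hp) / P(E|Hd)
LR = 0.892 / 0.0386
LR = 23.11

23.11


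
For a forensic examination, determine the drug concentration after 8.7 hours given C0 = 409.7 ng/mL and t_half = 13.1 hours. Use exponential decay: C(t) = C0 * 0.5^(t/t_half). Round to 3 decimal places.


Drug concentration decay:
Number of half-lives = t / t_half = 8.7 / 13.1 = 0.664122
Decay factor = 0.5^0.664122 = 0.63107265
C(t) = 409.7 * 0.63107265 = 258.550 ng/mL

258.550


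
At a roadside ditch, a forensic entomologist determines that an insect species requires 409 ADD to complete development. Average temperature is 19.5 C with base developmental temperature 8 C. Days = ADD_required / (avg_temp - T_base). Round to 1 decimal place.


Insect development time:
Effective temperature = avg_temp - T_base = 19.5 - 8 = 11.5 C
Days = ADD / effective_temp = 409 / 11.5 = 35.6 days

35.6


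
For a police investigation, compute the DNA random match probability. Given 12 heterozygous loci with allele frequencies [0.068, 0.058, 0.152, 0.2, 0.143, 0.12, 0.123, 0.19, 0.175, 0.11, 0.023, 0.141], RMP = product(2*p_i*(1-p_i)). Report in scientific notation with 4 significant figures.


Computing RMP for 12 loci:
Locus 1: 2 * 0.068 * 0.932 = 0.126752
Locus 2: 2 * 0.058 * 0.942 = 0.109272
Locus 3: 2 * 0.152 * 0.848 = 0.257792
Locus 4: 2 * 0.2 * 0.8 = 0.32
Locus 5: 2 * 0.143 * 0.857 = 0.245102
Locus 6: 2 * 0.12 * 0.88 = 0.2112
Locus 7: 2 * 0.123 * 0.877 = 0.215742
Locus 8: 2 * 0.19 * 0.81 = 0.3078
Locus 9: 2 * 0.175 * 0.825 = 0.28875
Locus 10: 2 * 0.11 * 0.89 = 0.1958
Locus 11: 2 * 0.023 * 0.977 = 0.044942
Locus 12: 2 * 0.141 * 0.859 = 0.242238
RMP = 2.417e-09

2.417e-09


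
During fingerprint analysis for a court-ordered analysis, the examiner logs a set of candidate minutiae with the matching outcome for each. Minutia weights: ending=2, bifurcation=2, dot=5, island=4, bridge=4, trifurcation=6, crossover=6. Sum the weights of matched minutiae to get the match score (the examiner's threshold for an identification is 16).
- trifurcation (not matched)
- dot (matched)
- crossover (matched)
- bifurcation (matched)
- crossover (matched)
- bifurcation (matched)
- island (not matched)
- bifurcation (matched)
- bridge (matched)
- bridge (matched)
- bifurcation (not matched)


Weighted minutiae match score:
  trifurcation: not matched, +0
  dot: matched, +5 (running total 5)
  crossover: matched, +6 (running total 11)
  bifurcation: matched, +2 (running total 13)
  crossover: matched, +6 (running total 19)
  bifurcation: matched, +2 (running total 21)
  island: not matched, +0
  bifurcation: matched, +2 (running total 23)
  bridge: matched, +4 (running total 27)
  bridge: matched, +4 (running total 31)
  bifurcation: not matched, +0
Total score = 31
Threshold = 16; verdict = identification

31


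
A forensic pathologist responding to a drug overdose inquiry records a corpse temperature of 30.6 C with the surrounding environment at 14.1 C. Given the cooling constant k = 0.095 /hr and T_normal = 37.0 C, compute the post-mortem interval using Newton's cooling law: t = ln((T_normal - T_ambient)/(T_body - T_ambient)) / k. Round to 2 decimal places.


Using Newton's law of cooling:
t = ln((T_normal - T_ambient) / (T_body - T_ambient)) / k
T_normal - T_ambient = 22.9
T_body - T_ambient = 16.5
Ratio = 1.387879
ln(ratio) = 0.327777
t = 0.327777 / 0.095 = 3.45 hours

3.45


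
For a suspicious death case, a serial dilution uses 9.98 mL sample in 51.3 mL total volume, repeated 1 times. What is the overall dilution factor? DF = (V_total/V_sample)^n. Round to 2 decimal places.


Dilution factor calculation:
Single dilution = V_total / V_sample = 51.3 / 9.98 ≈ 5.140281
Number of dilutions = 1
Total DF = (51.3 / 9.98)^1 (full precision, rounded at the end) = 5.14

5.14


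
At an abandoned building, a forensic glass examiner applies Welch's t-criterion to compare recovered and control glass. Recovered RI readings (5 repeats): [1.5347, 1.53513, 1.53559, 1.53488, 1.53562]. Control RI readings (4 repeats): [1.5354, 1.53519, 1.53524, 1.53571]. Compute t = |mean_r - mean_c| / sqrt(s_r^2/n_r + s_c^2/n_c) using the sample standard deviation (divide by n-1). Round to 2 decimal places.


Welch's t-criterion for glass RI comparison:
Recovered mean = sum / n_r = 7.67592 / 5 = 1.535184
Control mean = sum / n_c = 6.14154 / 4 = 1.535385
Recovered sample variance s_r^2 = 1.7113e-07
Control sample variance s_c^2 = 5.49667e-08
Welch SE (unpooled) = sqrt(s_r^2/n_r + s_c^2/n_c) = sqrt(3.4226e-08 + 1.37417e-08) = sqrt(4.79677e-08) = 0.000219015
|mean_r - mean_c| = 0.000201
t = 0.000201 / 0.000219015 = 0.92

0.92


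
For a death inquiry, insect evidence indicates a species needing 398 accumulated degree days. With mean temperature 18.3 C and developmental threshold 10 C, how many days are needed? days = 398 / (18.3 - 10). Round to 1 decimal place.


Insect development time:
Effective temperature = avg_temp - T_base = 18.3 - 10 = 8.3 C
Days = ADD / effective_temp = 398 / 8.3 = 48.0 days

48.0


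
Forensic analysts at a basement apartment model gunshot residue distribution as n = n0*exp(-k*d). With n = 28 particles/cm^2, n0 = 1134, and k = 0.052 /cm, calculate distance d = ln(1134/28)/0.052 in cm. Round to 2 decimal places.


GSR distance calculation:
n0/n = 1134 / 28 = 40.5
ln(n0/n) = 3.701302
d = 3.701302 / 0.052 = 71.18 cm

71.18


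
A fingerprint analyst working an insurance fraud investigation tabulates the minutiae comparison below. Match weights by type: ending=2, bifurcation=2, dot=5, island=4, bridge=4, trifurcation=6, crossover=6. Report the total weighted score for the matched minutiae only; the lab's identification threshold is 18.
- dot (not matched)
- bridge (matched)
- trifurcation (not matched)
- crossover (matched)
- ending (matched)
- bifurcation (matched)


Weighted minutiae match score:
  dot: not matched, +0
  bridge: matched, +4 (running total 4)
  trifurcation: not matched, +0
  crossover: matched, +6 (running total 10)
  ending: matched, +2 (running total 12)
  bifurcation: matched, +2 (running total 14)
Total score = 14
Threshold = 18; verdict = inconclusive

14


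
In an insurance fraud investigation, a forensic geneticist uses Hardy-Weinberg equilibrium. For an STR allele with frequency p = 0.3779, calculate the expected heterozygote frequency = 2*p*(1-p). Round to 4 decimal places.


Hardy-Weinberg heterozygote frequency:
q = 1 - p = 1 - 0.3779 = 0.6221
2pq = 2 * 0.3779 * 0.6221 = 0.4702

0.4702


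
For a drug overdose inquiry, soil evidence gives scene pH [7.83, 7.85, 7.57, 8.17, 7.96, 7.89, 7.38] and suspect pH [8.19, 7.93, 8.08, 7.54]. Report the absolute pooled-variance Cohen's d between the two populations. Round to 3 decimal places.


Pooled-variance Cohen's d for soil pH comparison:
Scene mean = 54.65 / 7 = 7.807143
Suspect mean = 31.74 / 4 = 7.935
Scene sample variance s_s^2 = 0.067157
Suspect sample variance s_c^2 = 0.0807
Pooled variance = ((n_s-1)*s_s^2 + (n_c-1)*s_c^2) / (n_s + n_c - 2) = 0.071671
Pooled SD = sqrt(0.071671) = 0.267714
Mean difference = -0.127857
|d| = |-0.127857| / 0.267714 = 0.478

0.478


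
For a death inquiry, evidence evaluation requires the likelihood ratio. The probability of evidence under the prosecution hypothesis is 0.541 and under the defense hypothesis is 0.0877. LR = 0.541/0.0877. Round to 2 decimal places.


Likelihood ratio calculation:
LR = P(E|Hp) / P(E|Hd)
LR = 0.541 / 0.0877
LR = 6.17

6.17


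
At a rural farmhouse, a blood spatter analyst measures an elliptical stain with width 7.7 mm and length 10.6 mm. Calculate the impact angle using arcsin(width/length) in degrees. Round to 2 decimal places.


Blood spatter impact angle calculation:
width / length = 7.7 / 10.6 = 0.726415
angle = arcsin(0.726415)
angle = 46.59 degrees

46.59


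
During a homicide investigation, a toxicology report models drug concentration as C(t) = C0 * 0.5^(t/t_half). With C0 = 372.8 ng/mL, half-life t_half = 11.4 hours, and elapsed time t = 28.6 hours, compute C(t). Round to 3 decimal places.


Drug concentration decay:
Number of half-lives = t / t_half = 28.6 / 11.4 = 2.508772
Decay factor = 0.5^2.508772 = 0.1757051
C(t) = 372.8 * 0.1757051 = 65.503 ng/mL

65.503


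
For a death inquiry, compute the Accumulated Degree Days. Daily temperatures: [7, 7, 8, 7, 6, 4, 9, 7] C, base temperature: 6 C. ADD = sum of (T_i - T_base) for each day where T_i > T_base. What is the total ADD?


Computing ADD day by day:
Day 1: max(0, 7 - 6) = 1
Day 2: max(0, 7 - 6) = 1
Day 3: max(0, 8 - 6) = 2
Day 4: max(0, 7 - 6) = 1
Day 5: max(0, 6 - 6) = 0
Day 6: max(0, 4 - 6) = 0
Day 7: max(0, 9 - 6) = 3
Day 8: max(0, 7 - 6) = 1
Total ADD = 9

9


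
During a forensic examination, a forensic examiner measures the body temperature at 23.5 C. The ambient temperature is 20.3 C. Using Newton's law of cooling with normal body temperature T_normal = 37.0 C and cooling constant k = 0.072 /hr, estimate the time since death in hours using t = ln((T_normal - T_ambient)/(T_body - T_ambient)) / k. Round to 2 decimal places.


Using Newton's law of cooling:
t = ln((T_normal - T_ambient) / (T_body - T_ambient)) / k
T_normal - T_ambient = 16.7
T_body - T_ambient = 3.2
Ratio = 5.21875
ln(ratio) = 1.652258
t = 1.652258 / 0.072 = 22.95 hours

22.95


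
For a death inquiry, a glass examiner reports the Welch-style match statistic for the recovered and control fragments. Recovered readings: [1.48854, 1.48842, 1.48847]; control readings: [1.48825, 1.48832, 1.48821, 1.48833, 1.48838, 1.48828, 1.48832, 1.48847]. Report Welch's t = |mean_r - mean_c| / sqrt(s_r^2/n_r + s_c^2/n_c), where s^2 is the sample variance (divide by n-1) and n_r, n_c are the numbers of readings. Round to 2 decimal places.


Welch's t-criterion for glass RI comparison:
Recovered mean = sum / n_r = 4.46543 / 3 = 1.4884767
Control mean = sum / n_c = 11.90656 / 8 = 1.48832
Recovered sample variance s_r^2 = 3.63333e-09
Control sample variance s_c^2 = 6.4e-09
Welch SE (unpooled) = sqrt(s_r^2/n_r + s_c^2/n_c) = sqrt(1.21111e-09 + 8e-10) = sqrt(2.01111e-09) = 4.48454e-05
|mean_r - mean_c| = 0.000156667
t = 0.000156667 / 4.48454e-05 = 3.49

3.49


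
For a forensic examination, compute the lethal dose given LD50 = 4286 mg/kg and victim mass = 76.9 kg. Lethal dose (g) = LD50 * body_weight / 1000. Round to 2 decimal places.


Lethal dose calculation:
Lethal dose = LD50 * body_weight / 1000
= 4286 * 76.9 / 1000
= 329593.4 / 1000
= 329.59 g

329.59


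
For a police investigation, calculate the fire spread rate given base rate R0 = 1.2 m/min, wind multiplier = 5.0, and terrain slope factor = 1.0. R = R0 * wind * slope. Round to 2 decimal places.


Fire spread rate calculation:
R = R0 * wind_factor * slope_factor
= 1.2 * 5.0 * 1.0
= 6 * 1.0
= 6.00 m/min

6.00


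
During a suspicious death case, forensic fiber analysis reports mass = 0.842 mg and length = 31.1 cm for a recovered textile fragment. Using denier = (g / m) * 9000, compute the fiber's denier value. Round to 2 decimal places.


Denier calculation:
Mass in grams = 0.842 mg / 1000 = 0.000842 g
Length in meters = 31.1 cm / 100 = 0.311 m
Linear density = mass / length = 0.000842 / 0.311 = 0.0027074 g/m
Denier = (g/m) * 9000 = 0.0027074 * 9000 = 24.37

24.37


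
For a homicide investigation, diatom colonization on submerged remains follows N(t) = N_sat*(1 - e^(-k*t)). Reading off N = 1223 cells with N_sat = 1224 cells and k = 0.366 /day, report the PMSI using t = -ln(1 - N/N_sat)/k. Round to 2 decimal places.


PMSI from diatom colonization curve:
N / N_sat = 1223 / 1224 = 0.999183
1 - N/N_sat = 0.000817
ln(1 - N/N_sat) = -7.109871
t = -ln(1 - N/N_sat) / k = -(-7.109871) / 0.366 = 19.43 days

19.43


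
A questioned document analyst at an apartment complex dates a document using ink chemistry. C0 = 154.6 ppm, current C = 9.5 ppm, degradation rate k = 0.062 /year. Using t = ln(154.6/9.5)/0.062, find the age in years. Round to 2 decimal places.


Document age estimation:
C0/C = 154.6 / 9.5 = 16.273684
ln(C0/C) = 2.789549
t = 2.789549 / 0.062 = 44.99 years

44.99


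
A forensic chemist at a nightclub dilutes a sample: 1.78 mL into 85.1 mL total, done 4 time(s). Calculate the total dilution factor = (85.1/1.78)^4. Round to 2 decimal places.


Dilution factor calculation:
Single dilution = V_total / V_sample = 85.1 / 1.78 ≈ 47.808989
Number of dilutions = 4
Total DF = (85.1 / 1.78)^4 (full precision, rounded at the end) = 5224421.78

5224421.78


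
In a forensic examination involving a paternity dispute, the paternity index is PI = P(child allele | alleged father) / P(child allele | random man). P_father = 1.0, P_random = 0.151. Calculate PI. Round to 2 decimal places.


Paternity Index calculation:
PI = P(allele|father) / P(allele|random)
PI = 1.0 / 0.151
PI = 6.62

6.62


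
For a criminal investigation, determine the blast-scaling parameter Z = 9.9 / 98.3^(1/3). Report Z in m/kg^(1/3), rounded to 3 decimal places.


Scaled distance calculation:
W^(1/3) = 98.3^(1/3) = 4.615136
Z = R / W^(1/3) = 9.9 / 4.615136
Z = 2.145 m/kg^(1/3)

2.145


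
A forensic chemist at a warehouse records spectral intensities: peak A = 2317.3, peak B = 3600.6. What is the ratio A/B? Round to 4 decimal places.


Spectral peak ratio:
Peak A = 2317.3 counts
Peak B = 3600.6 counts
Ratio = 2317.3 / 3600.6 = 0.6436

0.6436


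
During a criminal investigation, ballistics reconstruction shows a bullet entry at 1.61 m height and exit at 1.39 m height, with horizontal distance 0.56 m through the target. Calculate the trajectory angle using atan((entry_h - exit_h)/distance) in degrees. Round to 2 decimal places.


Bullet trajectory angle:
Height difference = 1.61 - 1.39 = 0.22 m
angle = atan(0.22 / 0.56)
angle = atan(0.392857)
angle = 21.45 degrees

21.45


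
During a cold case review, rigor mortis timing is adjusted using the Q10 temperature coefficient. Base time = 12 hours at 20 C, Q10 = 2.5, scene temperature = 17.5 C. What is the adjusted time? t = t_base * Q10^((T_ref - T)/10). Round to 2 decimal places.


Rigor mortis time adjustment:
Exponent = (T_ref - T_actual) / 10 = (20 - 17.5) / 10 = 0.25
Q10 factor = 2.5^0.25 = 1.25743
t_adjusted = 12 * 1.25743 = 15.09 hours

15.09


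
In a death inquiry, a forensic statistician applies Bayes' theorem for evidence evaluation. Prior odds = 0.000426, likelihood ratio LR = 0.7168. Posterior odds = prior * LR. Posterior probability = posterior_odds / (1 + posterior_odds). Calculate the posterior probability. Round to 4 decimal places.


Bayesian evidence evaluation:
Posterior odds = prior_odds * LR = 0.000426 * 0.7168 = 0.0003053568
Posterior probability = posterior_odds / (1 + posterior_odds)
= 0.0003053568 / (1 + 0.0003053568)
= 0.0003053568 / 1.0003053568
= 0.0003

0.0003


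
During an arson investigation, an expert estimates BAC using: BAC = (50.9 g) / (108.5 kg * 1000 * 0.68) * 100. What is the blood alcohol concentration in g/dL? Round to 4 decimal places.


Applying the Widmark formula:
BAC = (dose_g / (body_wt * 1000 * r)) * 100
Denominator = 108.5 * 1000 * 0.68 = 73780
BAC = (50.9 / 73780) * 100
BAC = 0.0690 g/dL

0.0690


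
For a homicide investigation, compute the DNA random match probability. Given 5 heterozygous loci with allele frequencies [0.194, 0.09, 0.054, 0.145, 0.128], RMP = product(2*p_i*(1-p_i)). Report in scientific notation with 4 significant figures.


Computing RMP for 5 loci:
Locus 1: 2 * 0.194 * 0.806 = 0.312728
Locus 2: 2 * 0.09 * 0.91 = 0.1638
Locus 3: 2 * 0.054 * 0.946 = 0.102168
Locus 4: 2 * 0.145 * 0.855 = 0.24795
Locus 5: 2 * 0.128 * 0.872 = 0.223232
RMP = 2.897e-04

2.897e-04


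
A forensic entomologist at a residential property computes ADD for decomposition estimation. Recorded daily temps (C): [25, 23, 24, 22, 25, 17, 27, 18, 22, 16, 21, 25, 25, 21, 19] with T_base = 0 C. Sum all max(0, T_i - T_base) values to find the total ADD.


Computing ADD day by day:
Day 1: max(0, 25 - 0) = 25
Day 2: max(0, 23 - 0) = 23
Day 3: max(0, 24 - 0) = 24
Day 4: max(0, 22 - 0) = 22
Day 5: max(0, 25 - 0) = 25
Day 6: max(0, 17 - 0) = 17
Day 7: max(0, 27 - 0) = 27
Day 8: max(0, 18 - 0) = 18
Day 9: max(0, 22 - 0) = 22
Day 10: max(0, 16 - 0) = 16
Day 11: max(0, 21 - 0) = 21
Day 12: max(0, 25 - 0) = 25
Day 13: max(0, 25 - 0) = 25
Day 14: max(0, 21 - 0) = 21
Day 15: max(0, 19 - 0) = 19
Total ADD = 330

330


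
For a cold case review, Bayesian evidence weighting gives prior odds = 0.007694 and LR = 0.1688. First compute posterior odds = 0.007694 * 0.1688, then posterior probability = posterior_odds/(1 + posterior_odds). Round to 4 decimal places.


Bayesian evidence evaluation:
Posterior odds = prior_odds * LR = 0.007694 * 0.1688 = 0.001298747
Posterior probability = posterior_odds / (1 + posterior_odds)
= 0.001298747 / (1 + 0.001298747)
= 0.001298747 / 1.001298747
= 0.0013

0.0013


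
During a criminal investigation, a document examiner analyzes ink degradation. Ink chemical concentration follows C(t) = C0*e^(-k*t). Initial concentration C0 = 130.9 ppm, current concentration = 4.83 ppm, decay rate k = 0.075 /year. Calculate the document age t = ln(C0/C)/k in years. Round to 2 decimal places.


Document age estimation:
C0/C = 130.9 / 4.83 = 27.101449
ln(C0/C) = 3.299587
t = 3.299587 / 0.075 = 43.99 years

43.99


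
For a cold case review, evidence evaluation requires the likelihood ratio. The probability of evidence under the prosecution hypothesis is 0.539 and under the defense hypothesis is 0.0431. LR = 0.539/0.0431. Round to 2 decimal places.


Likelihood ratio calculation:
LR = P(E|Hp) / P(E|Hd)
LR = 0.539 / 0.0431
LR = 12.51

12.51


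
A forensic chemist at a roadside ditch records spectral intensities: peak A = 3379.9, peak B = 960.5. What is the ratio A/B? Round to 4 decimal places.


Spectral peak ratio:
Peak A = 3379.9 counts
Peak B = 960.5 counts
Ratio = 3379.9 / 960.5 = 3.5189

3.5189


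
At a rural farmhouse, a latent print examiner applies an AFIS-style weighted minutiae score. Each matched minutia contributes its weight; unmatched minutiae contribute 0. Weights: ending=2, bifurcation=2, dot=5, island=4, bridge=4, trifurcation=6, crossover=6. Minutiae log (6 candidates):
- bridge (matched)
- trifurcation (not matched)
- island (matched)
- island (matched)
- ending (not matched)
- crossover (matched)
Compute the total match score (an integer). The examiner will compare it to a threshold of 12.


Weighted minutiae match score:
  bridge: matched, +4 (running total 4)
  trifurcation: not matched, +0
  island: matched, +4 (running total 8)
  island: matched, +4 (running total 12)
  ending: not matched, +0
  crossover: matched, +6 (running total 18)
Total score = 18
Threshold = 12; verdict = identification

18


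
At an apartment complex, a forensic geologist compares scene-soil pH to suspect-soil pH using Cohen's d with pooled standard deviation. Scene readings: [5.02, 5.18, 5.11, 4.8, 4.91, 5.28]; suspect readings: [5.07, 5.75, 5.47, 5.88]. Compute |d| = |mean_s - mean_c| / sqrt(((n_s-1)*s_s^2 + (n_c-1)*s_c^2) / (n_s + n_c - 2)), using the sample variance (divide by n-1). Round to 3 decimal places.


Pooled-variance Cohen's d for soil pH comparison:
Scene mean = 30.3 / 6 = 5.05
Suspect mean = 22.17 / 4 = 5.5425
Scene sample variance s_s^2 = 0.03128
Suspect sample variance s_c^2 = 0.128492
Pooled variance = ((n_s-1)*s_s^2 + (n_c-1)*s_c^2) / (n_s + n_c - 2) = 0.067734
Pooled SD = sqrt(0.067734) = 0.260258
Mean difference = -0.4925
|d| = |-0.4925| / 0.260258 = 1.892

1.892


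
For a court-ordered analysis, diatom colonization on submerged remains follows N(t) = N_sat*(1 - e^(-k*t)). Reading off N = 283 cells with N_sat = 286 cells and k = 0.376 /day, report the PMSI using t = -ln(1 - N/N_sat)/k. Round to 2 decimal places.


PMSI from diatom colonization curve:
N / N_sat = 283 / 286 = 0.98951
1 - N/N_sat = 0.01049
ln(1 - N/N_sat) = -4.557333
t = -ln(1 - N/N_sat) / k = -(-4.557333) / 0.376 = 12.12 days

12.12
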